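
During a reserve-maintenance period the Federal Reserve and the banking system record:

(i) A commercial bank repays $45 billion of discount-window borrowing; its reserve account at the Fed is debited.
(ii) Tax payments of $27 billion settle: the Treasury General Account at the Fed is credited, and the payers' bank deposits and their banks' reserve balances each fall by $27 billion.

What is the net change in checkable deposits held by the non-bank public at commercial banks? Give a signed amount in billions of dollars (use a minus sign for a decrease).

-$27 billion

Fed balance sheet:
  Assets:      Loans to banks −$45B
  Liabilities: Bank reserves −$72B, Government deposits +$27B
Commercial banking system:
  Assets:      Reserves at CB −$72B
  Liabilities: Checkable deposits −$27B, Borrowings from CB −$45B
So the change in checkable deposits held by the non-bank public at commercial banks is -$27 billion.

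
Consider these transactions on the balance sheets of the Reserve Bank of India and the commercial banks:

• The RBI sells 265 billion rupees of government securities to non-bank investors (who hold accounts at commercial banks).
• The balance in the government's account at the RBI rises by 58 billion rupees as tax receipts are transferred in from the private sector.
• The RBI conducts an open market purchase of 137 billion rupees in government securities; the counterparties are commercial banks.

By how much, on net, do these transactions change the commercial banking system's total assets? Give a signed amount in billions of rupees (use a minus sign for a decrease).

RBI balance sheet:
  Assets:      Securities −128B
  Liabilities: Bank reserves −186B, Government deposits +58B
Commercial banking system:
  Assets:      Reserves at CB −186B, Securities −137B
  Liabilities: Checkable deposits −323B
Change in total bank assets = -323 billion.

-323 billion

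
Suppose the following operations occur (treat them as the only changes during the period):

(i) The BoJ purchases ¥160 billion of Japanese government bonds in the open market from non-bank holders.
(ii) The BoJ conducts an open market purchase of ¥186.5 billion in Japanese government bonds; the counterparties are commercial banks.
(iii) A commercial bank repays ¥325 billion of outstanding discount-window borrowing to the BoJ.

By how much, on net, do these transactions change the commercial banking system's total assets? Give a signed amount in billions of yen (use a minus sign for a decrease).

BoJ balance sheet:
  Assets:      Securities +¥346.5B, Loans to banks −¥325B
  Liabilities: Bank reserves +¥21.5B
Commercial banking system:
  Assets:      Reserves at CB +¥21.5B, Securities −¥186.5B
  Liabilities: Checkable deposits +¥160B, Borrowings from CB −¥325B
Change in total bank assets = -¥165 billion.

-¥165 billion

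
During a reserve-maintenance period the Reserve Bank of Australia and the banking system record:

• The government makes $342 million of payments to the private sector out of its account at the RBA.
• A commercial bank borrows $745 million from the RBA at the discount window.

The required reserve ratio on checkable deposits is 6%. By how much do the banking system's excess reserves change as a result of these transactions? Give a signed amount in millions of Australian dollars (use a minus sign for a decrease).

Government spending $342 million: reserves +$342M, deposits +$342M.
Discount-window loan $745 million: reserves +$745M, deposits 0.
Totals: Δreserves = +$1087M, Δdeposits = +$342M.
Δrequired reserves = 6% × +$342M = +$20.52M.
Δexcess reserves = Δreserves − Δrequired = +$1087M − (+$20.52M) = +$1066.48 million.

+$1066.48 million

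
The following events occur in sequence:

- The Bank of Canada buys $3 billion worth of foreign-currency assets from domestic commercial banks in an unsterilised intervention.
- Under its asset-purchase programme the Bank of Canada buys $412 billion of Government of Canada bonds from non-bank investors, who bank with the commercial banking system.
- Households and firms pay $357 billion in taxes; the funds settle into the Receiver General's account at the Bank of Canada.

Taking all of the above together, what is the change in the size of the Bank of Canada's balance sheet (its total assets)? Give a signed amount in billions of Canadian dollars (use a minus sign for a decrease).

FX purchase $3 billion: a Bank of Canada asset is acquired → +$3B.
Asset purchase (from non-banks) $412 billion: a Bank of Canada asset is acquired → +$412B.
Government account inflow $357 billion: only the composition of liabilities changes → 0.
Net: 3 + 412 + 0 = +$415 billion.

+$415 billion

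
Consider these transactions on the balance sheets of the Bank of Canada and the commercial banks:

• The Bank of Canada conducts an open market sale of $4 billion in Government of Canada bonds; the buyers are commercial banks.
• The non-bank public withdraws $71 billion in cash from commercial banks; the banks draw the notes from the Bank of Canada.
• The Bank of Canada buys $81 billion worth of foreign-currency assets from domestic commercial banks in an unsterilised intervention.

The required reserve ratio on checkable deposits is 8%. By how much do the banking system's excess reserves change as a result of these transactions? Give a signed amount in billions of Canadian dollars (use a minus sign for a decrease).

OMO sale (to banks) $4 billion: reserves −$4B, deposits 0.
Currency withdrawal $71 billion: reserves −$71B, deposits −$71B.
FX purchase $81 billion: reserves +$81B, deposits 0.
Totals: Δreserves = +$6B, Δdeposits = −$71B.
Δrequired reserves = 8% × −$71B = −$5.68B.
Δexcess reserves = Δreserves − Δrequired = +$6B − (−$5.68B) = +$11.68 billion.

+$11.68 billion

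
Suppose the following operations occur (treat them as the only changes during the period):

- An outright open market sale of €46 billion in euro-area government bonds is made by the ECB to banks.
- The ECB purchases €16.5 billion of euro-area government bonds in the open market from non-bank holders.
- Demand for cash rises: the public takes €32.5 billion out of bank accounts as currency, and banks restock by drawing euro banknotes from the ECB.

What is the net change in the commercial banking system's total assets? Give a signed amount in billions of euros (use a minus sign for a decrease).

OMO sale (to banks) €46 billion: just an asset swap on bank balance sheets → 0.
Asset purchase (from non-banks) €16.5 billion: bank balance sheets expand → +€16.5B.
Currency withdrawal €32.5 billion: bank balance sheets shrink → −€32.5B.
Net: 0 + 16.5 − 32.5 = -€16 billion.

-€16 billion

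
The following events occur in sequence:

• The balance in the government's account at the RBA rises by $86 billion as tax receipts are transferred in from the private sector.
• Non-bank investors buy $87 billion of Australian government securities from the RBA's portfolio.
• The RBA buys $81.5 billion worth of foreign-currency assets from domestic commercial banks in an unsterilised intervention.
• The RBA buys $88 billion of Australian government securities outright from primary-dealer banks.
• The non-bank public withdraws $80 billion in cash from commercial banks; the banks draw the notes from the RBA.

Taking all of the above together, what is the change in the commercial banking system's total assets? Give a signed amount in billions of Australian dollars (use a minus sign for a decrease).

-$253 billion

RBA balance sheet:
  Assets:      Securities +$1B, Foreign assets +$81.5B
  Liabilities: Bank reserves −$83.5B, Currency in circulation +$80B, Government deposits +$86B
Commercial banking system:
  Assets:      Reserves at CB −$83.5B, Securities −$88B, Foreign assets −$81.5B
  Liabilities: Checkable deposits −$253B
Change in total bank assets = -$253 billion.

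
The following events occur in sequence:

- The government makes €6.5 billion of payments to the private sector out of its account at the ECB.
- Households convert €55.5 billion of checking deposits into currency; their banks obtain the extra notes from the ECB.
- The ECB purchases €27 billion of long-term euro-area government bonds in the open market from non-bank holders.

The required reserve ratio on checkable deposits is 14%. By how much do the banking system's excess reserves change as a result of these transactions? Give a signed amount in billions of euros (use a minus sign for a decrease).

-€18.92 billion

Government spending €6.5 billion: reserves +€6.5B, deposits +€6.5B.
Currency withdrawal €55.5 billion: reserves −€55.5B, deposits −€55.5B.
Asset purchase (from non-banks) €27 billion: reserves +€27B, deposits +€27B.
Totals: Δreserves = −€22B, Δdeposits = −€22B.
Δrequired reserves = 14% × −€22B = −€3.08B.
Δexcess reserves = Δreserves − Δrequired = −€22B − (−€3.08B) = -€18.92 billion.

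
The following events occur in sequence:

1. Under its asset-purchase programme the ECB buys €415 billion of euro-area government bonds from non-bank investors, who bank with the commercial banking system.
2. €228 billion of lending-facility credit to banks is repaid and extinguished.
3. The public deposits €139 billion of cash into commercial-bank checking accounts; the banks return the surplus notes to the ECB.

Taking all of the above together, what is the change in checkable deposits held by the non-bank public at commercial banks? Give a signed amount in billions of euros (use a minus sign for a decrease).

+€554 billion

ECB balance sheet:
  Assets:      Securities +€415B, Loans to banks −€228B
  Liabilities: Bank reserves +€326B, Currency in circulation −€139B
Commercial banking system:
  Assets:      Reserves at CB +€326B
  Liabilities: Checkable deposits +€554B, Borrowings from CB −€228B
So the change in checkable deposits held by the non-bank public at commercial banks is +€554 billion.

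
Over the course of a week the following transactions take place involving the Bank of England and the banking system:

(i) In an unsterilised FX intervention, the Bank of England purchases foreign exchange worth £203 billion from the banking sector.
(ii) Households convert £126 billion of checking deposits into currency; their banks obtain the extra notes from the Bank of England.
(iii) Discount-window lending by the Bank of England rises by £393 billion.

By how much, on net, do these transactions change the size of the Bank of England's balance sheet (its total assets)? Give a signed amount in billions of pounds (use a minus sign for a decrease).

+£596 billion

Bank of England balance sheet:
  Assets:      Loans to banks +£393B, Foreign assets +£203B
  Liabilities: Bank reserves +£470B, Currency in circulation +£126B
Change in total Bank of England assets = +£596 billion.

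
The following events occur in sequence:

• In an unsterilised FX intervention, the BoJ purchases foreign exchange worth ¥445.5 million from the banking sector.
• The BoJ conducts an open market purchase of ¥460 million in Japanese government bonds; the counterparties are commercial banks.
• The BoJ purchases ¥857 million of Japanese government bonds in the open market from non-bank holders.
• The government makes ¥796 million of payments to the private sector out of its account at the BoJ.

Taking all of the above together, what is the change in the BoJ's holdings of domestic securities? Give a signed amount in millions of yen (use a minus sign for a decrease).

+¥1317 million

BoJ balance sheet:
  Assets:      Securities +¥1317M, Foreign assets +¥445.5M
  Liabilities: Bank reserves +¥2558.5M, Government deposits −¥796M
So the change in the BoJ's holdings of domestic securities is +¥1317 million.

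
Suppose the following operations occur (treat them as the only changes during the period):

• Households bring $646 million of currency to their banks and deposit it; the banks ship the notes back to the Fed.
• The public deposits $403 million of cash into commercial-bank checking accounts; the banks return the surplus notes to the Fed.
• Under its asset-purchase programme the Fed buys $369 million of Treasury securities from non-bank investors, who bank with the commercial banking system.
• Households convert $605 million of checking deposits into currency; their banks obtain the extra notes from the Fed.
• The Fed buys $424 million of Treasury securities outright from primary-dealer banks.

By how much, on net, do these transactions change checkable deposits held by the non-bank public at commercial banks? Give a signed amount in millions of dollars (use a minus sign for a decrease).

Currency deposit $646 million: non-bank counterparties' bank balances rise → +$646M.
Currency deposit $403 million: non-bank counterparties' bank balances rise → +$403M.
Asset purchase (from non-banks) $369 million: non-bank counterparties' bank balances rise → +$369M.
Currency withdrawal $605 million: non-bank counterparties' bank balances fall → −$605M.
OMO purchase (from banks) $424 million: the counterparty is a bank, so public deposits are unchanged → 0.
Net: 646 + 403 + 369 − 605 + 0 = +$813 million.

+$813 million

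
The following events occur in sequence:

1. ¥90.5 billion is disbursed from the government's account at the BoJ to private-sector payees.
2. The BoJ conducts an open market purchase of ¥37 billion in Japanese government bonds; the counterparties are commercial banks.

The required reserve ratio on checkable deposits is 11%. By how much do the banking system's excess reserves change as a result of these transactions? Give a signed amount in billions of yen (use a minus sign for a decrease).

+¥117.545 billion

Government spending ¥90.5 billion: reserves +¥90.5B, deposits +¥90.5B.
OMO purchase (from banks) ¥37 billion: reserves +¥37B, deposits 0.
Totals: Δreserves = +¥127.5B, Δdeposits = +¥90.5B.
Δrequired reserves = 11% × +¥90.5B = +¥9.955B.
Δexcess reserves = Δreserves − Δrequired = +¥127.5B − (+¥9.955B) = +¥117.545 billion.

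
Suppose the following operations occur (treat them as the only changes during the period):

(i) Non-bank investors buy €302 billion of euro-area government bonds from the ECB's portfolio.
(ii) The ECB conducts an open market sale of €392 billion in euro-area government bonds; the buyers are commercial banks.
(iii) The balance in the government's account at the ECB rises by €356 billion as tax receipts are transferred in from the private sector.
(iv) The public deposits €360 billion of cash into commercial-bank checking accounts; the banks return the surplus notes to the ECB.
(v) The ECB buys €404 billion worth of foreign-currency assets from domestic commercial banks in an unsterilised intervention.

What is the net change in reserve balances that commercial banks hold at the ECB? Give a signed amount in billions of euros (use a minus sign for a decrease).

-€286 billion

Asset sale (to non-banks) €302 billion: the non-bank buyers' banks settle from reserves → −€302B.
OMO sale (to banks) €392 billion: the buying banks pay out of their reserve balances → −€392B.
Government account inflow €356 billion: funds move from bank reserves into the government account → −€356B.
Currency deposit €360 billion: returned notes are swapped for reserve credit → +€360B.
FX purchase €404 billion: the ECB pays by crediting reserve accounts → +€404B.
Net: −302 − 392 − 356 + 360 + 404 = -€286 billion.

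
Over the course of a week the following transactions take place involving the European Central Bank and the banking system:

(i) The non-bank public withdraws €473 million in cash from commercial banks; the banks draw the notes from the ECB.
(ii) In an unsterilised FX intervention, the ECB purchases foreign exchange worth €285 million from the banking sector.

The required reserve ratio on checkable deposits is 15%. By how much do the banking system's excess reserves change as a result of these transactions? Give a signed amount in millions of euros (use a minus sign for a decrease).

Currency withdrawal €473 million: reserves −€473M, deposits −€473M.
FX purchase €285 million: reserves +€285M, deposits 0.
Totals: Δreserves = −€188M, Δdeposits = −€473M.
Δrequired reserves = 15% × −€473M = −€70.95M.
Δexcess reserves = Δreserves − Δrequired = −€188M − (−€70.95M) = -€117.05 million.

-€117.05 million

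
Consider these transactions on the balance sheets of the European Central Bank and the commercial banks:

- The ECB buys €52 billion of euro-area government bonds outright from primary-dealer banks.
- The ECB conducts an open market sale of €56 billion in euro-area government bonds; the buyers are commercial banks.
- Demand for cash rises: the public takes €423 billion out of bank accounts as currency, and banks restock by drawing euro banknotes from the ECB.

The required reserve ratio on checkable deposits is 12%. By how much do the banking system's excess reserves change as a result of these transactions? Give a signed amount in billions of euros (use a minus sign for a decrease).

OMO purchase (from banks) €52 billion: reserves +€52B, deposits 0.
OMO sale (to banks) €56 billion: reserves −€56B, deposits 0.
Currency withdrawal €423 billion: reserves −€423B, deposits −€423B.
Totals: Δreserves = −€427B, Δdeposits = −€423B.
Δrequired reserves = 12% × −€423B = −€50.76B.
Δexcess reserves = Δreserves − Δrequired = −€427B − (−€50.76B) = -€376.24 billion.

-€376.24 billion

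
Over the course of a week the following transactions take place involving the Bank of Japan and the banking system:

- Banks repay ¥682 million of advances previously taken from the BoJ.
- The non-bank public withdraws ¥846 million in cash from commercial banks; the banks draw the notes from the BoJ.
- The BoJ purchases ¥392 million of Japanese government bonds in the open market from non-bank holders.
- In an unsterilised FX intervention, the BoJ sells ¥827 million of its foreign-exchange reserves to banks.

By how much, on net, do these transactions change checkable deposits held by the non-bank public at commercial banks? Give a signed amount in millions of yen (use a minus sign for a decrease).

Discount-window repayment ¥682 million: the counterparty is a bank, so public deposits are unchanged → 0.
Currency withdrawal ¥846 million: non-bank counterparties' bank balances fall → −¥846M.
Asset purchase (from non-banks) ¥392 million: non-bank counterparties' bank balances rise → +¥392M.
FX sale ¥827 million: the counterparty is a bank, so public deposits are unchanged → 0.
Net: 0 − 846 + 392 + 0 = -¥454 million.

-¥454 million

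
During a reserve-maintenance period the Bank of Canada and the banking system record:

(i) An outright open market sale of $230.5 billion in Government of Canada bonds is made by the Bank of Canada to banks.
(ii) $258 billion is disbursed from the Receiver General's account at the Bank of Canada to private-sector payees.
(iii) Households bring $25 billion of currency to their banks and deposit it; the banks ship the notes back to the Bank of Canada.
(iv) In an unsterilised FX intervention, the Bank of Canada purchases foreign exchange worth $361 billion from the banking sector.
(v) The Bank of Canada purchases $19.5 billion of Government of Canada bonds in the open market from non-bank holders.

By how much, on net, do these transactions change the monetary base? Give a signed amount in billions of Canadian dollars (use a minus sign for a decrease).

+$408 billion

Bank of Canada balance sheet:
  Assets:      Securities −$211B, Foreign assets +$361B
  Liabilities: Bank reserves +$433B, Currency in circulation −$25B, Government deposits −$258B
Commercial banking system:
  Assets:      Reserves at CB +$433B, Securities +$230.5B, Foreign assets −$361B
  Liabilities: Checkable deposits +$302.5B
Monetary base = currency + reserves: −$25B + (+$433B) = +$408 billion.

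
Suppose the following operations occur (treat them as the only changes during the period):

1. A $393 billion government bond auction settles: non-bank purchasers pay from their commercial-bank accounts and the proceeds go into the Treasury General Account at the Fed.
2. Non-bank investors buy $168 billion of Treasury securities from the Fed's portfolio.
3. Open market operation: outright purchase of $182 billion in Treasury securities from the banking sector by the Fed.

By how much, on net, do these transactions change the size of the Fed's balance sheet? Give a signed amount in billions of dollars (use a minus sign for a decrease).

Government account inflow $393 billion: only the composition of liabilities changes → 0.
Asset sale (to non-banks) $168 billion: a Fed asset is shed → −$168B.
OMO purchase (from banks) $182 billion: a Fed asset is acquired → +$182B.
Net: 0 − 168 + 182 = +$14 billion.

+$14 billion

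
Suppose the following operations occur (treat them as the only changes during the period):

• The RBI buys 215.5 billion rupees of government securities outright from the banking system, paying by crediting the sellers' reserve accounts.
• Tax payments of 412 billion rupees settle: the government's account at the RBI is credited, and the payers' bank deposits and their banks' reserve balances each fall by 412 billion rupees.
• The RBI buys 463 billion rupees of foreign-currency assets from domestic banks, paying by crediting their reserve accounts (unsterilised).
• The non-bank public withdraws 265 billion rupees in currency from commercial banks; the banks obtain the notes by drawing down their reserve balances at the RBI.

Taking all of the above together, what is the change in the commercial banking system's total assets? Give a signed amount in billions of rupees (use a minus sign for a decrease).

-677 billion

OMO purchase (from banks) 215.5 billion rupees: just an asset swap on bank balance sheets → 0.
Government account inflow 412 billion rupees: bank balance sheets shrink → −412B.
FX purchase 463 billion rupees: just an asset swap on bank balance sheets → 0.
Currency withdrawal 265 billion rupees: bank balance sheets shrink → −265B.
Net: 0 − 412 + 0 − 265 = -677 billion.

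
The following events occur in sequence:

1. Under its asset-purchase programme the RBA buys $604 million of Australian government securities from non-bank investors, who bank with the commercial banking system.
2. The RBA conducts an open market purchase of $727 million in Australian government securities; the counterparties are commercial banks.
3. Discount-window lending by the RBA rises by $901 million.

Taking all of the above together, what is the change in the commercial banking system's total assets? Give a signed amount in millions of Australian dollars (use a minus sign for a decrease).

Asset purchase (from non-banks) $604 million: bank balance sheets expand → +$604M.
OMO purchase (from banks) $727 million: just an asset swap on bank balance sheets → 0.
Discount-window loan $901 million: bank balance sheets expand → +$901M.
Net: 604 + 0 + 901 = +$1505 million.

+$1505 million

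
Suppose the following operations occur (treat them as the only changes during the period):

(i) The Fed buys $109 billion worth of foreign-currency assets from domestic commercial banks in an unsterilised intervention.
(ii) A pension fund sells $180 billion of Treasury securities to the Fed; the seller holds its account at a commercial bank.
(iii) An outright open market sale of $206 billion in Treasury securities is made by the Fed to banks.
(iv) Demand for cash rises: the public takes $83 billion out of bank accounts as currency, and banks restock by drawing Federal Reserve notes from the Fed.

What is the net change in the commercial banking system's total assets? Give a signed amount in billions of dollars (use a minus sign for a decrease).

+$97 billion

FX purchase $109 billion: just an asset swap on bank balance sheets → 0.
Asset purchase (from non-banks) $180 billion: bank balance sheets expand → +$180B.
OMO sale (to banks) $206 billion: just an asset swap on bank balance sheets → 0.
Currency withdrawal $83 billion: bank balance sheets shrink → −$83B.
Net: 0 + 180 + 0 − 83 = +$97 billion.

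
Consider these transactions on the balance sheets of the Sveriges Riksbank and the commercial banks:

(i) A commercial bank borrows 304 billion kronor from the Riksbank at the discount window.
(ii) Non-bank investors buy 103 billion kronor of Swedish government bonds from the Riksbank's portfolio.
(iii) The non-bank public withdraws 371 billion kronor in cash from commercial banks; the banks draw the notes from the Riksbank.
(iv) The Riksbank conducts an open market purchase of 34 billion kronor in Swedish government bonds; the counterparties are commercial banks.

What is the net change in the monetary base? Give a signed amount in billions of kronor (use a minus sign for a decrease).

+235 billion

Riksbank balance sheet:
  Assets:      Securities −69B, Loans to banks +304B
  Liabilities: Bank reserves −136B, Currency in circulation +371B
Monetary base = currency + reserves: +371B + (−136B) = +235 billion.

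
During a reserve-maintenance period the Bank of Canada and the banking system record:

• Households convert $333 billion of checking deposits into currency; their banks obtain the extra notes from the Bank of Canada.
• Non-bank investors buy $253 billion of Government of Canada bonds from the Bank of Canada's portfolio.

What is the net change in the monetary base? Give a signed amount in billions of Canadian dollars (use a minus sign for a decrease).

Currency withdrawal $333 billion: just a shift between currency and reserves — both are base money → 0.
Asset sale (to non-banks) $253 billion: Bank of Canada balance sheet contracts → −$253B.
Net: 0 − 253 = -$253 billion.

-$253 billion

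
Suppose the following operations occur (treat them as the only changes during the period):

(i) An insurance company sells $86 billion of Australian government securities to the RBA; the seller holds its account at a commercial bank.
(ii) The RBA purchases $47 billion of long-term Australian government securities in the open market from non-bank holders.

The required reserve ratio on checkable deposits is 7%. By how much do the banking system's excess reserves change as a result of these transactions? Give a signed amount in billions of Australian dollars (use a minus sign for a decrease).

+$123.69 billion

Asset purchase (from non-banks) $86 billion: reserves +$86B, deposits +$86B.
Asset purchase (from non-banks) $47 billion: reserves +$47B, deposits +$47B.
Totals: Δreserves = +$133B, Δdeposits = +$133B.
Δrequired reserves = 7% × +$133B = +$9.31B.
Δexcess reserves = Δreserves − Δrequired = +$133B − (+$9.31B) = +$123.69 billion.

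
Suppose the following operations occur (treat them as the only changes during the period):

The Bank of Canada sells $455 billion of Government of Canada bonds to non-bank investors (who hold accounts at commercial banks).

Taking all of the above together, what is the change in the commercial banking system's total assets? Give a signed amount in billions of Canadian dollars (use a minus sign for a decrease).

-$455 billion

Bank of Canada balance sheet:
  Assets:      Securities −$455B
  Liabilities: Bank reserves −$455B
Commercial banking system:
  Assets:      Reserves at CB −$455B
  Liabilities: Checkable deposits −$455B
Change in total bank assets = -$455 billion.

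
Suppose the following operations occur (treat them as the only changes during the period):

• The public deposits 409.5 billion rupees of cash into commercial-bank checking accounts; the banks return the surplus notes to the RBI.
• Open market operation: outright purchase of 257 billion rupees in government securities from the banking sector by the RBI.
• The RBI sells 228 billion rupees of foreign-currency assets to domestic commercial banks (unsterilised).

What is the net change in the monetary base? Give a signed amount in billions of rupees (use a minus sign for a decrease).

RBI balance sheet:
  Assets:      Securities +257B, Foreign assets −228B
  Liabilities: Bank reserves +438.5B, Currency in circulation −409.5B
Monetary base = currency + reserves: −409.5B + (+438.5B) = +29 billion.

+29 billion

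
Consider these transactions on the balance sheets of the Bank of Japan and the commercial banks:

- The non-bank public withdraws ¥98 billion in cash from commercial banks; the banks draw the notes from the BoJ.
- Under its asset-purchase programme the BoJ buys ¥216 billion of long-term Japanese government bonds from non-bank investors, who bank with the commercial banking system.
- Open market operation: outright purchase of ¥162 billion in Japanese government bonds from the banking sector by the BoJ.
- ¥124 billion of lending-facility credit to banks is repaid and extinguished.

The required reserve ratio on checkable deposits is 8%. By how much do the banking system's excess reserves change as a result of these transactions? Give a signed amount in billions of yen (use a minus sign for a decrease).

Currency withdrawal ¥98 billion: reserves −¥98B, deposits −¥98B.
Asset purchase (from non-banks) ¥216 billion: reserves +¥216B, deposits +¥216B.
OMO purchase (from banks) ¥162 billion: reserves +¥162B, deposits 0.
Discount-window repayment ¥124 billion: reserves −¥124B, deposits 0.
Totals: Δreserves = +¥156B, Δdeposits = +¥118B.
Δrequired reserves = 8% × +¥118B = +¥9.44B.
Δexcess reserves = Δreserves − Δrequired = +¥156B − (+¥9.44B) = +¥146.56 billion.

+¥146.56 billion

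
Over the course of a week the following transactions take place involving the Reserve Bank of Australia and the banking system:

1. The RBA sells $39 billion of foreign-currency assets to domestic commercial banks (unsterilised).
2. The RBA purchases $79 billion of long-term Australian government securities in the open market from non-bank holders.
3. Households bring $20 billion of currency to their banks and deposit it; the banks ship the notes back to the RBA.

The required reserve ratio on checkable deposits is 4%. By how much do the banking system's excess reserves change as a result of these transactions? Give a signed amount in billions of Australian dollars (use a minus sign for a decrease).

FX sale $39 billion: reserves −$39B, deposits 0.
Asset purchase (from non-banks) $79 billion: reserves +$79B, deposits +$79B.
Currency deposit $20 billion: reserves +$20B, deposits +$20B.
Totals: Δreserves = +$60B, Δdeposits = +$99B.
Δrequired reserves = 4% × +$99B = +$3.96B.
Δexcess reserves = Δreserves − Δrequired = +$60B − (+$3.96B) = +$56.04 billion.

+$56.04 billion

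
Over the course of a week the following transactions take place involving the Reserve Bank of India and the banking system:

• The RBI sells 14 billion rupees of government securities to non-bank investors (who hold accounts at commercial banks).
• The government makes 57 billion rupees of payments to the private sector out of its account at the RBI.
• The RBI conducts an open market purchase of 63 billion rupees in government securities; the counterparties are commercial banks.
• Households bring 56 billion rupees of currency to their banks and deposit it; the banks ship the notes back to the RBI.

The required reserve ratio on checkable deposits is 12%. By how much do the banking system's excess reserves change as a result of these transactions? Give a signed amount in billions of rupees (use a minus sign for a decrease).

+150.12 billion

Asset sale (to non-banks) 14 billion rupees: reserves −14B, deposits −14B.
Government spending 57 billion rupees: reserves +57B, deposits +57B.
OMO purchase (from banks) 63 billion rupees: reserves +63B, deposits 0.
Currency deposit 56 billion rupees: reserves +56B, deposits +56B.
Totals: Δreserves = +162B, Δdeposits = +99B.
Δrequired reserves = 12% × +99B = +11.88B.
Δexcess reserves = Δreserves − Δrequired = +162B − (+11.88B) = +150.12 billion.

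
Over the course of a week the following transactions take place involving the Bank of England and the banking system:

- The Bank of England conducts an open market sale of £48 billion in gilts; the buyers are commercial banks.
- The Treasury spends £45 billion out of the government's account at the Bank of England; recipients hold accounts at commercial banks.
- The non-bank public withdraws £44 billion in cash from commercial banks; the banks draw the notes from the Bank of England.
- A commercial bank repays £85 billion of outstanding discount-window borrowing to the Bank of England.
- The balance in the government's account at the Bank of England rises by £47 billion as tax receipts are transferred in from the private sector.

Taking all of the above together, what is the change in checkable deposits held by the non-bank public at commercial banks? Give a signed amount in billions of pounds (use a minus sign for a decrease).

OMO sale (to banks) £48 billion: the counterparty is a bank, so public deposits are unchanged → 0.
Government spending £45 billion: non-bank counterparties' bank balances rise → +£45B.
Currency withdrawal £44 billion: non-bank counterparties' bank balances fall → −£44B.
Discount-window repayment £85 billion: the counterparty is a bank, so public deposits are unchanged → 0.
Government account inflow £47 billion: non-bank counterparties' bank balances fall → −£47B.
Net: 0 + 45 − 44 + 0 − 47 = -£46 billion.

-£46 billion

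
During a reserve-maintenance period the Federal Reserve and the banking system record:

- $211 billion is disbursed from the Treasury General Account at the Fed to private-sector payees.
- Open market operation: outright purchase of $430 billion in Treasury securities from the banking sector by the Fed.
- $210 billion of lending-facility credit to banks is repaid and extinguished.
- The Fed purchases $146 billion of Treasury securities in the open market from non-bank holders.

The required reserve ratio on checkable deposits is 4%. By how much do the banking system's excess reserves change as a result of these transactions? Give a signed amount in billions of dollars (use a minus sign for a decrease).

+$562.72 billion

Government spending $211 billion: reserves +$211B, deposits +$211B.
OMO purchase (from banks) $430 billion: reserves +$430B, deposits 0.
Discount-window repayment $210 billion: reserves −$210B, deposits 0.
Asset purchase (from non-banks) $146 billion: reserves +$146B, deposits +$146B.
Totals: Δreserves = +$577B, Δdeposits = +$357B.
Δrequired reserves = 4% × +$357B = +$14.28B.
Δexcess reserves = Δreserves − Δrequired = +$577B − (+$14.28B) = +$562.72 billion.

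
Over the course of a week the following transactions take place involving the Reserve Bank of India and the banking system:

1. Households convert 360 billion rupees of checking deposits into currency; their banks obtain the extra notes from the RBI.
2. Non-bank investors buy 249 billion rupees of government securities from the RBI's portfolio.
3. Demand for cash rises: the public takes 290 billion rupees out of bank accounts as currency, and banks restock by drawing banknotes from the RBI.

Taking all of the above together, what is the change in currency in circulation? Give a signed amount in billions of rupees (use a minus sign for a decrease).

Currency withdrawal 360 billion rupees: notes leave the central bank → +360B.
Asset sale (to non-banks) 249 billion rupees: no currency enters or leaves circulation → 0.
Currency withdrawal 290 billion rupees: notes leave the central bank → +290B.
Net: 360 + 0 + 290 = +650 billion.

+650 billion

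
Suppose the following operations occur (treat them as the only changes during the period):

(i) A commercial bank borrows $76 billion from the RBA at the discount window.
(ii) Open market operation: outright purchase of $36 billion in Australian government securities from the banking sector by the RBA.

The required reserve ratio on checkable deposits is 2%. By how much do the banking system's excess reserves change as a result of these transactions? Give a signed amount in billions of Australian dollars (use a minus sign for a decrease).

Discount-window loan $76 billion: reserves +$76B, deposits 0.
OMO purchase (from banks) $36 billion: reserves +$36B, deposits 0.
Totals: Δreserves = +$112B, Δdeposits = 0.
Δrequired reserves = 2% × 0 = 0.
Δexcess reserves = Δreserves − Δrequired = +$112B − (0) = +$112 billion.

+$112 billion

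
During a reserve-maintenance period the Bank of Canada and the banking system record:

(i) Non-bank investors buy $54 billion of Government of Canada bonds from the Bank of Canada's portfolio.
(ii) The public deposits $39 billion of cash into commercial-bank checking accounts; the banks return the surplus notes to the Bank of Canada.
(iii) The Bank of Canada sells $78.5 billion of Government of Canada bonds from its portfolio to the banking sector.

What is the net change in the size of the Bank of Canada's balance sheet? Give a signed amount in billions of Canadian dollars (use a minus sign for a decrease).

Bank of Canada balance sheet:
  Assets:      Securities −$132.5B
  Liabilities: Bank reserves −$93.5B, Currency in circulation −$39B
Commercial banking system:
  Assets:      Reserves at CB −$93.5B, Securities +$78.5B
  Liabilities: Checkable deposits −$15B
Change in total Bank of Canada assets = -$132.5 billion.

-$132.5 billion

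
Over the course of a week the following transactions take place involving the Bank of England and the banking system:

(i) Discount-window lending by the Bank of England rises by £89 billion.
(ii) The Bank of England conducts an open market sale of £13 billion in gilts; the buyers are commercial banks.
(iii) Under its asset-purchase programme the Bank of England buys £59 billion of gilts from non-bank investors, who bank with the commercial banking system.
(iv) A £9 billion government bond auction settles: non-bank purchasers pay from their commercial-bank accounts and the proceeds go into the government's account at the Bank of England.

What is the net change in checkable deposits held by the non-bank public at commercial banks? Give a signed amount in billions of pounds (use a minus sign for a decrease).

+£50 billion

Discount-window loan £89 billion: the counterparty is a bank, so public deposits are unchanged → 0.
OMO sale (to banks) £13 billion: the counterparty is a bank, so public deposits are unchanged → 0.
Asset purchase (from non-banks) £59 billion: non-bank counterparties' bank balances rise → +£59B.
Government account inflow £9 billion: non-bank counterparties' bank balances fall → −£9B.
Net: 0 + 0 + 59 − 9 = +£50 billion.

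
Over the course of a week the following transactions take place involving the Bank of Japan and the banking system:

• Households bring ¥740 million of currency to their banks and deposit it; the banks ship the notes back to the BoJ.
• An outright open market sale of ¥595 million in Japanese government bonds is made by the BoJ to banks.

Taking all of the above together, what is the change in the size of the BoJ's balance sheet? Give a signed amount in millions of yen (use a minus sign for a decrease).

-¥595 million

Currency deposit ¥740 million: only the composition of liabilities changes → 0.
OMO sale (to banks) ¥595 million: a BoJ asset is shed → −¥595M.
Net: 0 − 595 = -¥595 million.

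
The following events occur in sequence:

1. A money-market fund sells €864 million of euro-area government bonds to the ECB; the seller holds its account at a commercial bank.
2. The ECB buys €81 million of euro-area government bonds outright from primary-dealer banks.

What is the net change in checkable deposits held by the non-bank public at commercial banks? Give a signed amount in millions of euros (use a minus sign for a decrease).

Asset purchase (from non-banks) €864 million: non-bank counterparties' bank balances rise → +€864M.
OMO purchase (from banks) €81 million: the counterparty is a bank, so public deposits are unchanged → 0.
Net: 864 + 0 = +€864 million.

+€864 million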